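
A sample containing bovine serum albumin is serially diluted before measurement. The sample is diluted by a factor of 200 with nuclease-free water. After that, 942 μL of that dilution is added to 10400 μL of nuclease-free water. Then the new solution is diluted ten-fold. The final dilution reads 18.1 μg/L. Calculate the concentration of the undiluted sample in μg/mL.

Overall dilution factor = 200 × 12.04 × 10 = 2.41 × 10⁴.
Original = 18.1 μg/L × 2.41 × 10⁴ = 4.36 × 10⁵ μg/L = 436 μg/mL.

436 μg/mL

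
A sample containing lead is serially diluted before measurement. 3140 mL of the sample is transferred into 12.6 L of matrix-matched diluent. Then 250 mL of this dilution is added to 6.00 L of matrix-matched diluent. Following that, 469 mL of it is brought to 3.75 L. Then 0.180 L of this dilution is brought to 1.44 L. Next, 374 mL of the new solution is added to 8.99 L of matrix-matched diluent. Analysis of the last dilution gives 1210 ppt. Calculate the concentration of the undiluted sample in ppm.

Overall dilution factor = 5.013 × 25 × 7.996 × 8 × 25.04 = 2.01 × 10⁵.
Original = 1210 ppt × 2.01 × 10⁵ = 2.43 × 10⁸ ppt = 243 ppm.

243 ppm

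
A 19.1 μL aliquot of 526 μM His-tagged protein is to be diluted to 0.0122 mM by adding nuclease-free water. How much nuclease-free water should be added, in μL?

0.0122 mM = 12.2 μM.
V₂ = C₁V₁/C₂ = 526 × 19.1 / 12.2 = 823 μL.
Diluent to add = V₂ − V₁ = 823 − 19.1 = 804 μL.

804 μL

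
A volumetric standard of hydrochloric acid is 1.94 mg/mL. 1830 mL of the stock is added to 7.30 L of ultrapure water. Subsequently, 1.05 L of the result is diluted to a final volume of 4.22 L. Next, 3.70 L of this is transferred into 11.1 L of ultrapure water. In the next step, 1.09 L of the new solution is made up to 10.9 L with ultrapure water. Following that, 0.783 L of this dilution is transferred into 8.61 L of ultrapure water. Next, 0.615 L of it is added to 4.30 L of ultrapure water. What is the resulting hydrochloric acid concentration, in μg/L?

Overall dilution factor = 4.989 × 4.019 × 4 × 10 × 12.00 × 7.992 = 7.69 × 10⁴.
1.94 mg/mL / 7.69 × 10⁴ = 2.52 × 10⁻⁵ mg/mL = 25.2 μg/L.

25.2 μg/L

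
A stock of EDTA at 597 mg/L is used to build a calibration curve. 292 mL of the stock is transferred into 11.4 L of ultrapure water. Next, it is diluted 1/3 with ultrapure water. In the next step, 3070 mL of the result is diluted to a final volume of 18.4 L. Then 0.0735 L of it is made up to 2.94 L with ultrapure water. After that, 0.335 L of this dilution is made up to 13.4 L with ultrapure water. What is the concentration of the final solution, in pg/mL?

518 pg/mL

Overall dilution factor = 40.04 × 3 × 5.993 × 40 × 40 = 1.15 × 10⁶.
597 mg/L / 1.15 × 10⁶ = 5.18 × 10⁻⁴ mg/L = 518 pg/mL.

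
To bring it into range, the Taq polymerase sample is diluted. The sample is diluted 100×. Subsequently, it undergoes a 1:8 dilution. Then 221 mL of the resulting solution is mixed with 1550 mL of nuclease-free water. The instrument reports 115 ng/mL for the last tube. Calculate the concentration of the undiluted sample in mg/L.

737 mg/L

Overall dilution factor = 100 × 8 × 8.014 = 6411.
Original = 115 ng/mL × 6411 = 7.37 × 10⁵ ng/mL = 737 mg/L.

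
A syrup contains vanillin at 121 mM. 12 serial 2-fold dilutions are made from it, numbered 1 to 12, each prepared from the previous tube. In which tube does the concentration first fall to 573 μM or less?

tube 8

Tube n has concentration 121 mM / 2ⁿ.
Need 2ⁿ ≥ 121 mM / 573 μM = 211, so n ≥ 7.72.
First such tube: n = 8.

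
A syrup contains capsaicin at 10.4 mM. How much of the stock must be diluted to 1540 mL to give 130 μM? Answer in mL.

130 μM = 0.130 mM.
V₁ = C₂V₂/C₁ = 0.130 × 1540 / 10.4 = 19.2 mL.

19.2 mL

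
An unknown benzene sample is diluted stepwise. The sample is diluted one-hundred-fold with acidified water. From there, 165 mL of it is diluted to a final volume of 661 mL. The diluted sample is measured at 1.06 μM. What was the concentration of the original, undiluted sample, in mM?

Overall dilution factor = 100 × 4.006 = 401.
Original = 1.06 μM × 401 = 425 μM = 0.425 mM.

0.425 mM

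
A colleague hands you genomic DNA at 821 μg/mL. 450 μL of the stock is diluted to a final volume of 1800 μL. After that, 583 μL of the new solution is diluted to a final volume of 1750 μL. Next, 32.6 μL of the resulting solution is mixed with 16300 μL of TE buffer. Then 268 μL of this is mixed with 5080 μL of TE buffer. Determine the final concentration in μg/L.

6.84 μg/L

Overall dilution factor = 4 × 3.002 × 501 × 19.96 = 1.20 × 10⁵.
821 μg/mL / 1.20 × 10⁵ = 6.84 × 10⁻³ μg/mL = 6.84 μg/L.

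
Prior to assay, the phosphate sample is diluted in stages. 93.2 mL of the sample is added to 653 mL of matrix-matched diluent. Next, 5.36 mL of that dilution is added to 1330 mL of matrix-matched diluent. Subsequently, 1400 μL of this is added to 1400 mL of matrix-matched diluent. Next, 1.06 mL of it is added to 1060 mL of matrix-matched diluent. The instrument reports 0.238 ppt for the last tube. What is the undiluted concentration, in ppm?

Overall dilution factor = 8.006 × 249.1 × 1001 × 1001 = 2.00 × 10⁹.
Original = 0.238 ppt × 2.00 × 10⁹ = 4.76 × 10⁸ ppt = 476 ppm.

476 ppm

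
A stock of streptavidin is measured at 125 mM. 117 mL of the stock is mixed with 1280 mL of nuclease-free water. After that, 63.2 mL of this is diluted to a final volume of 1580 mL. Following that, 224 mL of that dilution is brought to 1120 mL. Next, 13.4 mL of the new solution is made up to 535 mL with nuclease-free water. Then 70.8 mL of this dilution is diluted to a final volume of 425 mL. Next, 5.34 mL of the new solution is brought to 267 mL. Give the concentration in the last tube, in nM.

6.99 nM

Overall dilution factor = 11.94 × 25 × 5 × 39.93 × 6.003 × 50 = 1.79 × 10⁷.
125 mM / 1.79 × 10⁷ = 6.99 × 10⁻⁶ mM = 6.99 nM.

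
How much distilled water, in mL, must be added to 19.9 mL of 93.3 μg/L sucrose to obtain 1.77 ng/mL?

1.77 ng/mL = 1.77 μg/L.
V₂ = C₁V₁/C₂ = 93.3 × 19.9 / 1.77 = 1049 mL.
Diluent to add = V₂ − V₁ = 1049 − 19.9 = 1030 mL.

1030 mL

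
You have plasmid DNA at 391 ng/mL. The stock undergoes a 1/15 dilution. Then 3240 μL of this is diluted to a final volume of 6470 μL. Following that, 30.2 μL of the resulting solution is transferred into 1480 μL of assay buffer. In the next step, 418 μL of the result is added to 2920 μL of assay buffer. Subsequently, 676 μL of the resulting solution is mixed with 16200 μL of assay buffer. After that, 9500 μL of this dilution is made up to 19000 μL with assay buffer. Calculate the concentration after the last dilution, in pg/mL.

Overall dilution factor = 15 × 1.997 × 50.01 × 7.986 × 24.96 × 2 = 5.97 × 10⁵.
391 ng/mL / 5.97 × 10⁵ = 6.55 × 10⁻⁴ ng/mL = 0.655 pg/mL.

0.655 pg/mL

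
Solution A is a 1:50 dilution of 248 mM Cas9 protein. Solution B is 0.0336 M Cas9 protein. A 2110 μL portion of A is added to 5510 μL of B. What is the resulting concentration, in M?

C_A = 248 mM / 50 = 4.96 mM.
C_B = 0.0336 M = 33.6 mM.
C_mix = (C_A·V_A + C_B·V_B)/(V_A + V_B) = (4.96×2110 + 33.6×5510) / 7620 = 25.7 mM = 0.0257 M.

0.0257 M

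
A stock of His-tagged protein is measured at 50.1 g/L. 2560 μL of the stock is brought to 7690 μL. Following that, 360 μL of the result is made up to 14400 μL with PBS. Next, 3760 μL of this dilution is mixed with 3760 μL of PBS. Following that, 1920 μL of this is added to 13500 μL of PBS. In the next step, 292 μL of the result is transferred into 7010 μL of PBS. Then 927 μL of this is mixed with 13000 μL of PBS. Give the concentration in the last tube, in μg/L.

69.1 μg/L

Overall dilution factor = 3.004 × 40 × 2 × 8.031 × 25.01 × 15.02 = 7.25 × 10⁵.
50.1 g/L / 7.25 × 10⁵ = 6.91 × 10⁻⁵ g/L = 69.1 μg/L.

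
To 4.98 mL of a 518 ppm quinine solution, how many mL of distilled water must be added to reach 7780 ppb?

7780 ppb = 7.78 ppm.
V₂ = C₁V₁/C₂ = 518 × 4.98 / 7.78 = 332 mL.
Diluent to add = V₂ − V₁ = 332 − 4.98 = 327 mL.

327 mL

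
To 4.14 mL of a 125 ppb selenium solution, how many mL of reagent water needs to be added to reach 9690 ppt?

49.3 mL

9690 ppt = 9.69 ppb.
V₂ = C₁V₁/C₂ = 125 × 4.14 / 9.69 = 53.4 mL.
Diluent to add = V₂ − V₁ = 53.4 − 4.14 = 49.3 mL.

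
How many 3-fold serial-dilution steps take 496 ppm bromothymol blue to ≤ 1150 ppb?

Need 3ⁿ ≥ 431, so n ≥ log(431)/log(3) = 5.52.
Minimum whole steps: n = 6.

6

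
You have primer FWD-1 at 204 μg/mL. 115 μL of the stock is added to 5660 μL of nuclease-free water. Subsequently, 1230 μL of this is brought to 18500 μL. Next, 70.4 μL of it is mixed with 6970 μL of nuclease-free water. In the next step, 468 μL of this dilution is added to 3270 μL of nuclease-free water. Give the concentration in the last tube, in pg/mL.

338 pg/mL

Overall dilution factor = 50.22 × 15.04 × 100.0 × 7.987 = 6.03 × 10⁵.
204 μg/mL / 6.03 × 10⁵ = 3.38 × 10⁻⁴ μg/mL = 338 pg/mL.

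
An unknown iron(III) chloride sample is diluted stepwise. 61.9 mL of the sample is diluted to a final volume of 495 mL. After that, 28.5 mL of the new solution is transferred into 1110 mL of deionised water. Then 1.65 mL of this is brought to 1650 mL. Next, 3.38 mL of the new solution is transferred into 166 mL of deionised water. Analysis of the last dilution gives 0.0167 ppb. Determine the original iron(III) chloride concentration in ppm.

267 ppm

Overall dilution factor = 7.997 × 39.95 × 1000 × 50.11 = 1.60 × 10⁷.
Original = 0.0167 ppb × 1.60 × 10⁷ = 2.67 × 10⁵ ppb = 267 ppm.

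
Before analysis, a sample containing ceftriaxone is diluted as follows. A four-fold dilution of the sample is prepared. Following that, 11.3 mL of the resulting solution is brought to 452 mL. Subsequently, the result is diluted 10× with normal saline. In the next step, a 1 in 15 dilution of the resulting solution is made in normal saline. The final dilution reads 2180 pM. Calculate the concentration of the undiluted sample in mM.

0.0523 mM

Overall dilution factor = 4 × 40 × 10 × 15 = 2.40 × 10⁴.
Original = 2180 pM × 2.40 × 10⁴ = 5.23 × 10⁷ pM = 0.0523 mM.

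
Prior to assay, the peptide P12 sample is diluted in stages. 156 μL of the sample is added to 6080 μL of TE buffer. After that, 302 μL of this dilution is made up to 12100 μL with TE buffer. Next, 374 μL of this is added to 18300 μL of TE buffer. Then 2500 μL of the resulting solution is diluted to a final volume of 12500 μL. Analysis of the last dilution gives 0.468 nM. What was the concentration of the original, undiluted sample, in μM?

187 μM

Overall dilution factor = 39.97 × 40.07 × 49.93 × 5 = 4.00 × 10⁵.
Original = 0.468 nM × 4.00 × 10⁵ = 1.87 × 10⁵ nM = 187 μM.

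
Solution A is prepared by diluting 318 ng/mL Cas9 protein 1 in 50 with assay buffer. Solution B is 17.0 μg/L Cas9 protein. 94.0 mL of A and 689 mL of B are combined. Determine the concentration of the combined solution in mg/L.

0.0157 mg/L

C_A = 318 ng/mL / 50 = 6.36 ng/mL.
C_B = 17.0 μg/L = 17.0 ng/mL.
C_mix = (C_A·V_A + C_B·V_B)/(V_A + V_B) = (6.36×94.0 + 17.0×689) / 783.0 = 15.7 ng/mL = 0.0157 mg/L.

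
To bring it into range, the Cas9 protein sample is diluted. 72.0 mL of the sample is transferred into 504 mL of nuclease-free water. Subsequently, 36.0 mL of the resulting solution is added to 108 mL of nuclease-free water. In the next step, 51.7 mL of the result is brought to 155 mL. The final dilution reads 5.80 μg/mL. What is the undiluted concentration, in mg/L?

556 mg/L

Overall dilution factor = 8 × 4 × 2.998 = 95.9.
Original = 5.80 μg/mL × 95.9 = 556 μg/mL = 556 mg/L.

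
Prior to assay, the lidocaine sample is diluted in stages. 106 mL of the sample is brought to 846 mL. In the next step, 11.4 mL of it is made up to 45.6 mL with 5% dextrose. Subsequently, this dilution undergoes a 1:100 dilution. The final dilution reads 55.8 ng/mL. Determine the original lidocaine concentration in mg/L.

178 mg/L

Overall dilution factor = 7.981 × 4 × 100 = 3192.
Original = 55.8 ng/mL × 3192 = 1.78 × 10⁵ ng/mL = 178 mg/L.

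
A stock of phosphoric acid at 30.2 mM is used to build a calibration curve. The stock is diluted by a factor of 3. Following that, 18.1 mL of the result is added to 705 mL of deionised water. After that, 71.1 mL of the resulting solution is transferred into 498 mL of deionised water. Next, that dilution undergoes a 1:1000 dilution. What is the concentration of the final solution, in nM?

Overall dilution factor = 3 × 39.95 × 8.004 × 1000 = 9.59 × 10⁵.
30.2 mM / 9.59 × 10⁵ = 3.15 × 10⁻⁵ mM = 31.5 nM.

31.5 nM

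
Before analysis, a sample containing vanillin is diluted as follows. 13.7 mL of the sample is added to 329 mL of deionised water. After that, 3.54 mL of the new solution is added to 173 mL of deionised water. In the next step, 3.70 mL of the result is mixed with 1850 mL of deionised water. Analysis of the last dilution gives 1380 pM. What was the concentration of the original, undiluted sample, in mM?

Overall dilution factor = 25.01 × 49.87 × 501 = 6.25 × 10⁵.
Original = 1380 pM × 6.25 × 10⁵ = 8.62 × 10⁸ pM = 0.862 mM.

0.862 mM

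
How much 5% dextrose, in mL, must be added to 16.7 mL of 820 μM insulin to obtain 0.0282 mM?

469 mL

0.0282 mM = 28.2 μM.
V₂ = C₁V₁/C₂ = 820 × 16.7 / 28.2 = 486 mL.
Diluent to add = V₂ − V₁ = 486 − 16.7 = 469 mL.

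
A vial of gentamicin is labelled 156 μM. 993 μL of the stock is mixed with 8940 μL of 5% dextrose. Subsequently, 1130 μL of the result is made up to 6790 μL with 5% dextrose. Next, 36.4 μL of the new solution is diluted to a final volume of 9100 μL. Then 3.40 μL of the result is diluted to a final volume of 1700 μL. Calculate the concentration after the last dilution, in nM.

Overall dilution factor = 10.00 × 6.009 × 250 × 500 = 7.51 × 10⁶.
156 μM / 7.51 × 10⁶ = 2.08 × 10⁻⁵ μM = 0.0208 nM.

0.0208 nM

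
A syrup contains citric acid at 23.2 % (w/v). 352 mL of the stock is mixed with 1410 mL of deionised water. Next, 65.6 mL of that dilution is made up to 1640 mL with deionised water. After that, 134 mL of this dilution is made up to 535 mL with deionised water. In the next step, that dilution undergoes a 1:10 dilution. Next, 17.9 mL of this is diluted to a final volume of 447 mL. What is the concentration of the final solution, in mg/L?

1.86 mg/L

Overall dilution factor = 5.006 × 25 × 3.993 × 10 × 24.97 = 1.25 × 10⁵.
23.2 % (w/v) / 1.25 × 10⁵ = 1.86 × 10⁻⁴ % (w/v) = 1.86 mg/L.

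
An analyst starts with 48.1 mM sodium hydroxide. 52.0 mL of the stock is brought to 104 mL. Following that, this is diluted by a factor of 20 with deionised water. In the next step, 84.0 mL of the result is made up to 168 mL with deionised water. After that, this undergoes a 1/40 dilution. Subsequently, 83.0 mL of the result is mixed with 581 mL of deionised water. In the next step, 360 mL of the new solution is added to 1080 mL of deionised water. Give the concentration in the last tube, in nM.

470 nM

Overall dilution factor = 2 × 20 × 2 × 40 × 8 × 4 = 1.02 × 10⁵.
48.1 mM / 1.02 × 10⁵ = 4.70 × 10⁻⁴ mM = 470 nM.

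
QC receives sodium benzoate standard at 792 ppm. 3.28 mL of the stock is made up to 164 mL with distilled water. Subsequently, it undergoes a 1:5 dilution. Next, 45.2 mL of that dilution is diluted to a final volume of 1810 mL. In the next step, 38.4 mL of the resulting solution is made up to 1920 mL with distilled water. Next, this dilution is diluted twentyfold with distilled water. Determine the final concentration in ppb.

Overall dilution factor = 50 × 5 × 40.04 × 50 × 20 = 1.00 × 10⁷.
792 ppm / 1.00 × 10⁷ = 7.91 × 10⁻⁵ ppm = 0.0791 ppb.

0.0791 ppb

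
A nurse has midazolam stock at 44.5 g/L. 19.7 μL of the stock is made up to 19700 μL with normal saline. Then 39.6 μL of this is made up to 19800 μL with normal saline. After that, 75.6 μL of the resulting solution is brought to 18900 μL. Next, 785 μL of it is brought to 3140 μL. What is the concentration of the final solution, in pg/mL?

89.0 pg/mL

Overall dilution factor = 1000 × 500 × 250 × 4 = 5.00 × 10⁸.
44.5 g/L / 5.00 × 10⁸ = 8.90 × 10⁻⁸ g/L = 89.0 pg/mL.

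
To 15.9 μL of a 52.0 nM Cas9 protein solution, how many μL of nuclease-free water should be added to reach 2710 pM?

2710 pM = 2.71 nM.
V₂ = C₁V₁/C₂ = 52.0 × 15.9 / 2.71 = 305 μL.
Diluent to add = V₂ − V₁ = 305 − 15.9 = 289 μL.

289 μL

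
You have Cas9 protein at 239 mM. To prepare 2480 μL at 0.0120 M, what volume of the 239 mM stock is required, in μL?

125 μL

0.0120 M = 12.0 mM.
V₁ = C₂V₂/C₁ = 12.0 × 2480 / 239 = 125 μL.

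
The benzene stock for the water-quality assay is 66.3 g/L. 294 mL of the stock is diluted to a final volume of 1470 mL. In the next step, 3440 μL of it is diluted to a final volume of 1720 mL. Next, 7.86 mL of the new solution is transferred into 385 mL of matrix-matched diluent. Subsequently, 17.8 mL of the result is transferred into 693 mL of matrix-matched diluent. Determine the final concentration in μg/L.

13.3 μg/L

Overall dilution factor = 5 × 500 × 49.98 × 39.93 = 4.99 × 10⁶.
66.3 g/L / 4.99 × 10⁶ = 1.33 × 10⁻⁵ g/L = 13.3 μg/L.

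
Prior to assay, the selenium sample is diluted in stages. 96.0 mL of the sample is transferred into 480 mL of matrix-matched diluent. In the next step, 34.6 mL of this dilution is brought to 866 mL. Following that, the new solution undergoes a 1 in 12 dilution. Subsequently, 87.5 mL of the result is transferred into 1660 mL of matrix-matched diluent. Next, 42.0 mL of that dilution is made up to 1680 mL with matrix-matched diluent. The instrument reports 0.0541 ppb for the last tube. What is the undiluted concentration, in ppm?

77.9 ppm

Overall dilution factor = 6 × 25.03 × 12 × 19.97 × 40 = 1.44 × 10⁶.
Original = 0.0541 ppb × 1.44 × 10⁶ = 7.79 × 10⁴ ppb = 77.9 ppm.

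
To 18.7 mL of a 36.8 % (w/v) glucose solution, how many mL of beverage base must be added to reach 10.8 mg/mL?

10.8 mg/mL = 1.08 % (w/v).
V₂ = C₁V₁/C₂ = 36.8 × 18.7 / 1.08 = 637 mL.
Diluent to add = V₂ − V₁ = 637 − 18.7 = 618 mL.

618 mL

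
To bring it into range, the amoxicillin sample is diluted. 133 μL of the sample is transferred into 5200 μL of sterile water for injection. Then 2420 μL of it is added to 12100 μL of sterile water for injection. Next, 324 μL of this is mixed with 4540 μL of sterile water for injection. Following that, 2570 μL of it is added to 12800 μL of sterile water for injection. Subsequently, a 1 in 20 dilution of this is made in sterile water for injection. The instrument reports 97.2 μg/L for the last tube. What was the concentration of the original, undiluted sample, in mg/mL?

Overall dilution factor = 40.10 × 6 × 15.01 × 5.981 × 20 = 4.32 × 10⁵.
Original = 97.2 μg/L × 4.32 × 10⁵ = 4.20 × 10⁷ μg/L = 42.0 mg/mL.

42.0 mg/mL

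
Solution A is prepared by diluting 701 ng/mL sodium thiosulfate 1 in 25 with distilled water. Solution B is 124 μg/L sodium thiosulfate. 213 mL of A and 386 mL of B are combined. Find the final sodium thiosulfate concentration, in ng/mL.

C_A = 701 ng/mL / 25 = 28.0 ng/mL.
C_B = 124 μg/L = 124 ng/mL.
C_mix = (C_A·V_A + C_B·V_B)/(V_A + V_B) = (28.0×213 + 124×386) / 599.0 = 89.9 ng/mL.

89.9 ng/mL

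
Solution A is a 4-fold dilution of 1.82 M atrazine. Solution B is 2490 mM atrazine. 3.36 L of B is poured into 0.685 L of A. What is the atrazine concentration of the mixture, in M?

C_A = 1.82 M / 4 = 0.455 M.
C_B = 2490 mM = 2.49 M.
C_mix = (C_A·V_A + C_B·V_B)/(V_A + V_B) = (0.455×0.685 + 2.49×3.36) / 4.045 = 2.15 M.

2.15 M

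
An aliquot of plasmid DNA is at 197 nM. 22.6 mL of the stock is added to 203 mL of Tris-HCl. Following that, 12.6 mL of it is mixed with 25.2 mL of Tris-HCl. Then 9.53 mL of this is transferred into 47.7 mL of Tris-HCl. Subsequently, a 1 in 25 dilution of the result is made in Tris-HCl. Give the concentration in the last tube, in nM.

0.0438 nM

Overall dilution factor = 9.982 × 3 × 6.005 × 25 = 4496.
197 nM / 4496 = 0.0438 nM.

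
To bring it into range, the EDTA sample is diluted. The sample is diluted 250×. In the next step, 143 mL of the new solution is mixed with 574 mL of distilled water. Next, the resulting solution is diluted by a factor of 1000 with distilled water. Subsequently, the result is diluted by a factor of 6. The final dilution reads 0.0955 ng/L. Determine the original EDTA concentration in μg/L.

Overall dilution factor = 250 × 5.014 × 1000 × 6 = 7.52 × 10⁶.
Original = 0.0955 ng/L × 7.52 × 10⁶ = 7.18 × 10⁵ ng/L = 718 μg/L.

718 μg/L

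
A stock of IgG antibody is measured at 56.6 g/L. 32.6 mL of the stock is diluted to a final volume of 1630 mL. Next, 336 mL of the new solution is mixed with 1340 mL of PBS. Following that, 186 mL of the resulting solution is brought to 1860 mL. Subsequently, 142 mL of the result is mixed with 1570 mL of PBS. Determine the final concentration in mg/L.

Overall dilution factor = 50 × 4.988 × 10 × 12.06 = 3.01 × 10⁴.
56.6 g/L / 3.01 × 10⁴ = 1.88 × 10⁻³ g/L = 1.88 mg/L.

1.88 mg/L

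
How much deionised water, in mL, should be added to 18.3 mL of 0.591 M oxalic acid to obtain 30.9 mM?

30.9 mM = 0.0309 M.
V₂ = C₁V₁/C₂ = 0.591 × 18.3 / 0.0309 = 350 mL.
Diluent to add = V₂ − V₁ = 350 − 18.3 = 332 mL.

332 mL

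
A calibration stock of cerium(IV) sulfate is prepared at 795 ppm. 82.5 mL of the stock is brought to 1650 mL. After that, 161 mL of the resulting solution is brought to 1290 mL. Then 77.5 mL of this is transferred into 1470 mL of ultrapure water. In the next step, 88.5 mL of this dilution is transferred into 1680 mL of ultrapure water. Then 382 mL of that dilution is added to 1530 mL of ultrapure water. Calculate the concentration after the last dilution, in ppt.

Overall dilution factor = 20 × 8.012 × 19.97 × 19.98 × 5.005 = 3.20 × 10⁵.
795 ppm / 3.20 × 10⁵ = 2.48 × 10⁻³ ppm = 2480 ppt.

2480 ppt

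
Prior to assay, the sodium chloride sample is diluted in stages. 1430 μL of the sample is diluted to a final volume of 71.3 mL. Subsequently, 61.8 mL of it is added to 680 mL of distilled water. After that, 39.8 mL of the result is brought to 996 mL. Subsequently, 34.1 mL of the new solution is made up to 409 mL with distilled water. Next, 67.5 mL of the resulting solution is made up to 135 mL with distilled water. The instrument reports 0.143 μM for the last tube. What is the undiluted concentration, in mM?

Overall dilution factor = 49.86 × 12.00 × 25.03 × 11.99 × 2 = 3.59 × 10⁵.
Original = 0.143 μM × 3.59 × 10⁵ = 5.14 × 10⁴ μM = 51.4 mM.

51.4 mM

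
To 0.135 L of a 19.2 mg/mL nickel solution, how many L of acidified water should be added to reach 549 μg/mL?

549 μg/mL = 0.549 mg/mL.
V₂ = C₁V₁/C₂ = 19.2 × 0.135 / 0.549 = 4.72 L.
Diluent to add = V₂ − V₁ = 4.72 − 0.135 = 4.59 L.

4.59 L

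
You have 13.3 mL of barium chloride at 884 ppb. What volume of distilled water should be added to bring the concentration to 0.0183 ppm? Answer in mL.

629 mL

0.0183 ppm = 18.3 ppb.
V₂ = C₁V₁/C₂ = 884 × 13.3 / 18.3 = 642 mL.
Diluent to add = V₂ − V₁ = 642 − 13.3 = 629 mL.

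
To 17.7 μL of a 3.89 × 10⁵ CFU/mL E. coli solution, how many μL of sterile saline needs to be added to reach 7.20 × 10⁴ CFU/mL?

77.9 μL

V₂ = C₁V₁/C₂ = 3.89 × 10⁵ × 17.7 / 7.20 × 10⁴ = 95.6 μL.
Diluent to add = V₂ − V₁ = 95.6 − 17.7 = 77.9 μL.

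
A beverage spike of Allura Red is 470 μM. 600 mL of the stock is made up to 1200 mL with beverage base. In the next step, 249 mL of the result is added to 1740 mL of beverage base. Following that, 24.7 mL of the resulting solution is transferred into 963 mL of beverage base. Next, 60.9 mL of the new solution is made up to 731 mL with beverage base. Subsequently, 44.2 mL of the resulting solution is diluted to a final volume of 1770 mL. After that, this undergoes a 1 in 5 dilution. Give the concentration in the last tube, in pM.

306 pM

Overall dilution factor = 2 × 7.988 × 39.99 × 12.00 × 40.05 × 5 = 1.54 × 10⁶.
470 μM / 1.54 × 10⁶ = 3.06 × 10⁻⁴ μM = 306 pM.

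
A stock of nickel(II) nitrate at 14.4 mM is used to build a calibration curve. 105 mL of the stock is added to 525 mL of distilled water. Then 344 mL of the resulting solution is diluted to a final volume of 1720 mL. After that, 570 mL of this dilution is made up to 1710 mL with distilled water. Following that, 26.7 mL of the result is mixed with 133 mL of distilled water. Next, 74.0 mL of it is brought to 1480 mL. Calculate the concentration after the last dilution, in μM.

Overall dilution factor = 6 × 5 × 3 × 5.981 × 20 = 1.08 × 10⁴.
14.4 mM / 1.08 × 10⁴ = 1.34 × 10⁻³ mM = 1.34 μM.

1.34 μM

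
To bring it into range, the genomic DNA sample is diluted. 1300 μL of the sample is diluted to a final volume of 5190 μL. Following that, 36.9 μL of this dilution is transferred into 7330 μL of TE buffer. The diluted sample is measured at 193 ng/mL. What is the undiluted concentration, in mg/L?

Overall dilution factor = 3.992 × 199.6 = 797.
Original = 193 ng/mL × 797 = 1.54 × 10⁵ ng/mL = 154 mg/L.

154 mg/L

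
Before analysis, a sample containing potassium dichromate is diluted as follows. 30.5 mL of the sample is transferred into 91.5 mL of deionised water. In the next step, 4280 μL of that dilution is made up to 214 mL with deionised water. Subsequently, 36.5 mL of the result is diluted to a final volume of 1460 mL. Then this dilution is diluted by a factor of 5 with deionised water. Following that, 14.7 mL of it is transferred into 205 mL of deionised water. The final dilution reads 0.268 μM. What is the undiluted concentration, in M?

Overall dilution factor = 4 × 50 × 40 × 5 × 14.95 = 5.98 × 10⁵.
Original = 0.268 μM × 5.98 × 10⁵ = 1.60 × 10⁵ μM = 0.160 M.

0.160 M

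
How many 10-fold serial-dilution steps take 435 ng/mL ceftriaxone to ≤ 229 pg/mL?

Need 10ⁿ ≥ 1900, so n ≥ log(1900)/log(10) = 3.28.
Minimum whole steps: n = 4.

4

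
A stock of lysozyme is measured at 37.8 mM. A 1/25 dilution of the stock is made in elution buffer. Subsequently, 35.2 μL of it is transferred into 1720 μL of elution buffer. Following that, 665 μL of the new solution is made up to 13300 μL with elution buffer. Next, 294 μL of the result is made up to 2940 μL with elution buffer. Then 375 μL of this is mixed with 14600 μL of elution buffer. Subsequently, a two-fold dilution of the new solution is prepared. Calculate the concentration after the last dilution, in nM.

Overall dilution factor = 25 × 49.86 × 20 × 10 × 39.93 × 2 = 1.99 × 10⁷.
37.8 mM / 1.99 × 10⁷ = 1.90 × 10⁻⁶ mM = 1.90 nM.

1.90 nM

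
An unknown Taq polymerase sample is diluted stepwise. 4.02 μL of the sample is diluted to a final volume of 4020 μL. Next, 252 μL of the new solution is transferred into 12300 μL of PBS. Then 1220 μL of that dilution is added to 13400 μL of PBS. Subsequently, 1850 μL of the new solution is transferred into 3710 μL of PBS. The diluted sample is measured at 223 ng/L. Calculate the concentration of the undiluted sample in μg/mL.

400 μg/mL

Overall dilution factor = 1000 × 49.81 × 11.98 × 3.005 = 1.79 × 10⁶.
Original = 223 ng/L × 1.79 × 10⁶ = 4.00 × 10⁸ ng/L = 400 μg/mL.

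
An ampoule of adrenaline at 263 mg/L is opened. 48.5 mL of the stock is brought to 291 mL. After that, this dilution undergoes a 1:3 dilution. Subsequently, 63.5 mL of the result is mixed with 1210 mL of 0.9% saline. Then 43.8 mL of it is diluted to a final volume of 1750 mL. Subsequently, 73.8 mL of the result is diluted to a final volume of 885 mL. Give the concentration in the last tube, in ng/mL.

Overall dilution factor = 6 × 3 × 20.06 × 39.95 × 11.99 = 1.73 × 10⁵.
263 mg/L / 1.73 × 10⁵ = 1.52 × 10⁻³ mg/L = 1.52 ng/mL.

1.52 ng/mL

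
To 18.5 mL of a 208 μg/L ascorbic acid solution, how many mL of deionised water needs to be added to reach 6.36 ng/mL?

587 mL

6.36 ng/mL = 6.36 μg/L.
V₂ = C₁V₁/C₂ = 208 × 18.5 / 6.36 = 605 mL.
Diluent to add = V₂ − V₁ = 605 − 18.5 = 587 mL.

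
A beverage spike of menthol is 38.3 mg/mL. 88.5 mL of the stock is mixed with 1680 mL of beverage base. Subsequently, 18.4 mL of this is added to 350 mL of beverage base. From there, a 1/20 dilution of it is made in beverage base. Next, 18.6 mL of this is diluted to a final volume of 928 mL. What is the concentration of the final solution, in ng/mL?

95.9 ng/mL

Overall dilution factor = 19.98 × 20.02 × 20 × 49.89 = 3.99 × 10⁵.
38.3 mg/mL / 3.99 × 10⁵ = 9.59 × 10⁻⁵ mg/mL = 95.9 ng/mL.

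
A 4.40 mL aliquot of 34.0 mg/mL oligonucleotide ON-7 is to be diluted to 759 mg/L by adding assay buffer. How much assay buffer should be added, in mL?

193 mL

759 mg/L = 0.759 mg/mL.
V₂ = C₁V₁/C₂ = 34.0 × 4.40 / 0.759 = 197 mL.
Diluent to add = V₂ − V₁ = 197 − 4.40 = 193 mL.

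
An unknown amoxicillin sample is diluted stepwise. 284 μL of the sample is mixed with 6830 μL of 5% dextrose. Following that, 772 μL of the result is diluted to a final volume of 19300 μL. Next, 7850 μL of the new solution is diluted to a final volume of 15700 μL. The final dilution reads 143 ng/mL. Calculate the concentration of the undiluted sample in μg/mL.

Overall dilution factor = 25.05 × 25 × 2 = 1252.
Original = 143 ng/mL × 1252 = 1.79 × 10⁵ ng/mL = 179 μg/mL.

179 μg/mL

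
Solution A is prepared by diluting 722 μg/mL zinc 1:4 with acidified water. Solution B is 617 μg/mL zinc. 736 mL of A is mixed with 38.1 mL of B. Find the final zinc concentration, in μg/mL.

C_A = 722 μg/mL / 4 = 180 μg/mL.
C_mix = (C_A·V_A + C_B·V_B)/(V_A + V_B) = (180×736 + 617×38.1) / 774.1 = 202 μg/mL.

202 μg/mL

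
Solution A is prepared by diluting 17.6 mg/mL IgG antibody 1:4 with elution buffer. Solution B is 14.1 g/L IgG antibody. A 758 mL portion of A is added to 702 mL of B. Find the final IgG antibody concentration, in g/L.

C_A = 17.6 mg/mL / 4 = 4.40 mg/mL.
C_B = 14.1 g/L = 14.1 mg/mL.
C_mix = (C_A·V_A + C_B·V_B)/(V_A + V_B) = (4.40×758 + 14.1×702) / 1460 = 9.06 mg/mL = 9.06 g/L.

9.06 g/L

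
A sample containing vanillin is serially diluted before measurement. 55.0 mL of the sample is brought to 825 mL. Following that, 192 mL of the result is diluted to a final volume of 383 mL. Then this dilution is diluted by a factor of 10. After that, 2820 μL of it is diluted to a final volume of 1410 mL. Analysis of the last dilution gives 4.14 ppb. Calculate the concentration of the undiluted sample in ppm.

Overall dilution factor = 15 × 1.995 × 10 × 500 = 1.50 × 10⁵.
Original = 4.14 ppb × 1.50 × 10⁵ = 6.19 × 10⁵ ppb = 619 ppm.

619 ppm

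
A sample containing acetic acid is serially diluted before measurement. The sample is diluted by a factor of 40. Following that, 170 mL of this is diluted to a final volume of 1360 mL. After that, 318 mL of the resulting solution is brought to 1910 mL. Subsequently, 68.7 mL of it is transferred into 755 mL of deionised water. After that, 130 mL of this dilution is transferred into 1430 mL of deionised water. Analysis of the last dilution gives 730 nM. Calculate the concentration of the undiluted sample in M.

0.202 M

Overall dilution factor = 40 × 8 × 6.006 × 11.99 × 12 = 2.77 × 10⁵.
Original = 730 nM × 2.77 × 10⁵ = 2.02 × 10⁸ nM = 0.202 M.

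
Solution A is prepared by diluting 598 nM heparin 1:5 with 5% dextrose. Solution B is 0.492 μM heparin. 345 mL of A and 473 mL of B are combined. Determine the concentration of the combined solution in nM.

C_A = 598 nM / 5 = 120 nM.
C_B = 0.492 μM = 492 nM.
C_mix = (C_A·V_A + C_B·V_B)/(V_A + V_B) = (120×345 + 492×473) / 818.0 = 335 nM.

335 nM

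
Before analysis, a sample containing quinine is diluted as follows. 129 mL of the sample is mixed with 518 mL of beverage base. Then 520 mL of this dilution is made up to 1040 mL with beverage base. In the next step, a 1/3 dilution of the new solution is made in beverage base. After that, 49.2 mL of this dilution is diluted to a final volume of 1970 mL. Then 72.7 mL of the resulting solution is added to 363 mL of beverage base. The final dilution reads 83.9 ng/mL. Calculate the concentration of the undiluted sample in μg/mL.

Overall dilution factor = 5.016 × 2 × 3 × 40.04 × 5.993 = 7221.
Original = 83.9 ng/mL × 7221 = 6.06 × 10⁵ ng/mL = 606 μg/mL.

606 μg/mL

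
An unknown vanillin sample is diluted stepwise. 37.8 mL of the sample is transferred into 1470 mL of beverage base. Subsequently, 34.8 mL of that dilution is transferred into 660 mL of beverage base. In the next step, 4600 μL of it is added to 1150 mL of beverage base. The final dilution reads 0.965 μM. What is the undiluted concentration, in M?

0.193 M

Overall dilution factor = 39.89 × 19.97 × 251 = 2.00 × 10⁵.
Original = 0.965 μM × 2.00 × 10⁵ = 1.93 × 10⁵ μM = 0.193 M.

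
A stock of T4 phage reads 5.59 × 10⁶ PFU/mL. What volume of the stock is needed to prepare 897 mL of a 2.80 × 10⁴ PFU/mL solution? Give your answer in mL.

4.49 mL

V₁ = C₂V₂/C₁ = 2.80 × 10⁴ × 897 / 5.59 × 10⁶ = 4.49 mL.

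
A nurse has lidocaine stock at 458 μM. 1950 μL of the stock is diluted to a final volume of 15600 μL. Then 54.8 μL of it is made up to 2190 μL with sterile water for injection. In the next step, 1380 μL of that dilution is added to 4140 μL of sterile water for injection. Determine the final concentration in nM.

358 nM

Overall dilution factor = 8 × 39.96 × 4 = 1279.
458 μM / 1279 = 0.358 μM = 358 nM.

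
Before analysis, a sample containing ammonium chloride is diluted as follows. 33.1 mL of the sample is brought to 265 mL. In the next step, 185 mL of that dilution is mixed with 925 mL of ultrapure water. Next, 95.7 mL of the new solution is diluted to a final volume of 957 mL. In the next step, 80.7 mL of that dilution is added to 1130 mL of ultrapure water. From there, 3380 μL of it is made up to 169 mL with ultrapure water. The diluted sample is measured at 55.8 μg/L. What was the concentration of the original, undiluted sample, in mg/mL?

Overall dilution factor = 8.006 × 6 × 10 × 15.00 × 50 = 3.60 × 10⁵.
Original = 55.8 μg/L × 3.60 × 10⁵ = 2.01 × 10⁷ μg/L = 20.1 mg/mL.

20.1 mg/mL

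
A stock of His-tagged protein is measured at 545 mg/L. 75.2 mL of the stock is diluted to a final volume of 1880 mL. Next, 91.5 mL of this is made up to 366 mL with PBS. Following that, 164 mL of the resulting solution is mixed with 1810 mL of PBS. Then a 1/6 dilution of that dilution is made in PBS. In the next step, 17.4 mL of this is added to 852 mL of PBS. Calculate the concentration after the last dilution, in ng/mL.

1.51 ng/mL

Overall dilution factor = 25 × 4 × 12.04 × 6 × 49.97 = 3.61 × 10⁵.
545 mg/L / 3.61 × 10⁵ = 1.51 × 10⁻³ mg/L = 1.51 ng/mL.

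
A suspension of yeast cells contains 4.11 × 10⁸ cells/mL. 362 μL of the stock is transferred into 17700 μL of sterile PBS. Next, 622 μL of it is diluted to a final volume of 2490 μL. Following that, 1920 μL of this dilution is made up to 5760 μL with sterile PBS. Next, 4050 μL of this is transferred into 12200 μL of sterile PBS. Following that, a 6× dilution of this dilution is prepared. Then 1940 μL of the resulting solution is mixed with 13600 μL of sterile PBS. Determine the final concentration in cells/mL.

Overall dilution factor = 49.90 × 4.003 × 3 × 4.012 × 6 × 8.010 = 1.16 × 10⁵.
4.11 × 10⁸ cells/mL / 1.16 × 10⁵ = 3560 cells/mL.

3560 cells/mL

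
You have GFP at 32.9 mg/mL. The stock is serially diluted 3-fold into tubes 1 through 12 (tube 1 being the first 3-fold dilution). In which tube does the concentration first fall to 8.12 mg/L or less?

Tube n has concentration 32.9 mg/mL / 3ⁿ.
Need 3ⁿ ≥ 32.9 mg/mL / 8.12 mg/L = 4052, so n ≥ 7.56.
First such tube: n = 8.

tube 8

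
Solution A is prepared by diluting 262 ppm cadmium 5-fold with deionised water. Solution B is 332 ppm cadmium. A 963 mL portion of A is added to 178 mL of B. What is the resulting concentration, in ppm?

96.0 ppm

C_A = 262 ppm / 5 = 52.4 ppm.
C_mix = (C_A·V_A + C_B·V_B)/(V_A + V_B) = (52.4×963 + 332×178) / 1141 = 96.0 ppm.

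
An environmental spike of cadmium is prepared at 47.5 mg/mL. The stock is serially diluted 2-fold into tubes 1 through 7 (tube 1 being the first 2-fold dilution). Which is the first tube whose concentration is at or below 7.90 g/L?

Tube n has concentration 47.5 mg/mL / 2ⁿ.
Need 2ⁿ ≥ 47.5 mg/mL / 7.90 g/L = 6.01, so n ≥ 2.59.
First such tube: n = 3.

tube 3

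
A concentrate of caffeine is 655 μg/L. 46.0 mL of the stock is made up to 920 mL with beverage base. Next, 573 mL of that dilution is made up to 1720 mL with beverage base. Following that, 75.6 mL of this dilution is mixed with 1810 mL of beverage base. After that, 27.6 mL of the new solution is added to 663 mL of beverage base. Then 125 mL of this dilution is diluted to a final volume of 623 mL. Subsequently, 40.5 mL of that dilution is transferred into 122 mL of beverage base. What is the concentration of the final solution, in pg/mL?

0.874 pg/mL

Overall dilution factor = 20 × 3.002 × 24.94 × 25.02 × 4.984 × 4.012 = 7.49 × 10⁵.
655 μg/L / 7.49 × 10⁵ = 8.74 × 10⁻⁴ μg/L = 0.874 pg/mL.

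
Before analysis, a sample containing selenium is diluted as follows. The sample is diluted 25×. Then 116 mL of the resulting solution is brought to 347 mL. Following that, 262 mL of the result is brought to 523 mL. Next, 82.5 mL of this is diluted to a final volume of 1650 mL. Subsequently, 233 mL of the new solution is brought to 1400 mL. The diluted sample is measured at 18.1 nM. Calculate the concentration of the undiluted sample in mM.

Overall dilution factor = 25 × 2.991 × 1.996 × 20 × 6.009 = 1.79 × 10⁴.
Original = 18.1 nM × 1.79 × 10⁴ = 3.25 × 10⁵ nM = 0.325 mM.

0.325 mM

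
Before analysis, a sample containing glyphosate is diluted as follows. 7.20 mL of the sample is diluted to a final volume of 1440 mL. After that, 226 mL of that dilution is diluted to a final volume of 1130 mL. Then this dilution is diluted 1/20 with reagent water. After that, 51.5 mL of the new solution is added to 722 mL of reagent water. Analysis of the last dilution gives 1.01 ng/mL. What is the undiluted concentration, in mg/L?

Overall dilution factor = 200 × 5 × 20 × 15.02 = 3.00 × 10⁵.
Original = 1.01 ng/mL × 3.00 × 10⁵ = 3.03 × 10⁵ ng/mL = 303 mg/L.

303 mg/L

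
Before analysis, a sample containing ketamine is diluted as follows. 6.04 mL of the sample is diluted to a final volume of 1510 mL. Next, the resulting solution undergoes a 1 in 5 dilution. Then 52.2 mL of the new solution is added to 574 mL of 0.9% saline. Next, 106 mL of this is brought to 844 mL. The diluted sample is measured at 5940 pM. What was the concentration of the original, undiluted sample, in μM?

709 μM

Overall dilution factor = 250 × 5 × 12.00 × 7.962 = 1.19 × 10⁵.
Original = 5940 pM × 1.19 × 10⁵ = 7.09 × 10⁸ pM = 709 μM.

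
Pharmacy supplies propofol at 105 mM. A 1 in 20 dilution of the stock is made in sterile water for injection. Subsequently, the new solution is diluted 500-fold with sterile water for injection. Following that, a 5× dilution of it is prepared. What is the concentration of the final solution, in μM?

2.10 μM

Overall dilution factor = 20 × 500 × 5 = 5.00 × 10⁴.
105 mM / 5.00 × 10⁴ = 2.10 × 10⁻³ mM = 2.10 μM.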